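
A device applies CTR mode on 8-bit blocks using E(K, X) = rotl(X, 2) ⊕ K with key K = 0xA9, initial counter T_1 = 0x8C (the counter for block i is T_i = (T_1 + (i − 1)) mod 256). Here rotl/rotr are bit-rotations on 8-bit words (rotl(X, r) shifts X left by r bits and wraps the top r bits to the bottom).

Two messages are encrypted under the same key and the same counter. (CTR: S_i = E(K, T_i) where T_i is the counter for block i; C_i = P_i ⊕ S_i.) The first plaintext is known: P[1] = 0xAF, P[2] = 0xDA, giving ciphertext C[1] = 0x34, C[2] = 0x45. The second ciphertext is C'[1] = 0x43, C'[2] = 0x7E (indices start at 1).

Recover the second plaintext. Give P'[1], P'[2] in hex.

In CTR with a reused counter, both messages share the same keystream S_i, so C_i ⊕ C'_i = P_i ⊕ P'_i and thus P'_i = P_i ⊕ C_i ⊕ C'_i.
P'[1]: 0xAF ⊕ 0x34 ⊕ 0x43 = 0xD8.
P'[2]: 0xDA ⊕ 0x45 ⊕ 0x7E = 0xE1.

P'[1] = 0xD8, P'[2] = 0xE1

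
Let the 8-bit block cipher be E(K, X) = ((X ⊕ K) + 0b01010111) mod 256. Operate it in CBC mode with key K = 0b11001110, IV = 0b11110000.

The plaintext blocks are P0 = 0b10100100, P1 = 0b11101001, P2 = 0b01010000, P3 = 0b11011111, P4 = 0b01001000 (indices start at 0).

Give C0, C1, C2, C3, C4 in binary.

CBC encryption: C_i = E(K, P_i ⊕ C_{i−1}), with C_{−1} = IV.
C0: P0 ⊕ 0b11110000 = 0b01010100; E(K, 0b01010100) = 0b11110001.
C1: P1 ⊕ 0b11110001 = 0b00011000; E(K, 0b00011000) = 0b00101101.
C2: P2 ⊕ 0b00101101 = 0b01111101; E(K, 0b01111101) = 0b00001010.
C3: P3 ⊕ 0b00001010 = 0b11010101; E(K, 0b11010101) = 0b01110010.
C4: P4 ⊕ 0b01110010 = 0b00111010; E(K, 0b00111010) = 0b01001011.

C0 = 0b11110001, C1 = 0b00101101, C2 = 0b00001010, C3 = 0b01110010, C4 = 0b01001011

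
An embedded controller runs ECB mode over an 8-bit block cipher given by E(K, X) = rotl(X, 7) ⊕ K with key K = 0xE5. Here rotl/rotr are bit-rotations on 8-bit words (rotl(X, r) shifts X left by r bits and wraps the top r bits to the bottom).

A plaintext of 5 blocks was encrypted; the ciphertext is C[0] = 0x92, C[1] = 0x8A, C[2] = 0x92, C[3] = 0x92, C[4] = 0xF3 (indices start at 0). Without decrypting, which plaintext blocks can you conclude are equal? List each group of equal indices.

ECB encrypts each block independently with the same key, so equal ciphertext blocks imply equal plaintext blocks.
C[0] = C[2] = C[3] = 0x92, so P[0] = P[2] = P[3].

P[0] = P[2] = P[3]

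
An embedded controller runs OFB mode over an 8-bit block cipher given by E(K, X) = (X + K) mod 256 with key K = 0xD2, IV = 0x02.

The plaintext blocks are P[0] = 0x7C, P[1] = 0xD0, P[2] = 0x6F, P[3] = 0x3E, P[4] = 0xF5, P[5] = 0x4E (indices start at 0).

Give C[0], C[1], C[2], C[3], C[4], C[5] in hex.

C[0] = 0xA8, C[1] = 0x76, C[2] = 0x17, C[3] = 0x74, C[4] = 0xE9, C[5] = 0xA0

OFB encryption: S_i = E(K, S_{i−1}) with S_{−1} = IV; C_i = P_i ⊕ S_i.
C[0]: S = E(K, 0x02) = 0xD4; 0x7C ⊕ 0xD4 = 0xA8.
C[1]: S = E(K, 0xD4) = 0xA6; 0xD0 ⊕ 0xA6 = 0x76.
C[2]: S = E(K, 0xA6) = 0x78; 0x6F ⊕ 0x78 = 0x17.
C[3]: S = E(K, 0x78) = 0x4A; 0x3E ⊕ 0x4A = 0x74.
C[4]: S = E(K, 0x4A) = 0x1C; 0xF5 ⊕ 0x1C = 0xE9.
C[5]: S = E(K, 0x1C) = 0xEE; 0x4E ⊕ 0xEE = 0xA0.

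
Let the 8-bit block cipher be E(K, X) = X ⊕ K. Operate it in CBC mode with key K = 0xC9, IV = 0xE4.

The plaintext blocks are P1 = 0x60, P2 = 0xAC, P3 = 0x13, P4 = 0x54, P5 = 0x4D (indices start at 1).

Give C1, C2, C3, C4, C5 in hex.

C1 = 0x4D, C2 = 0x28, C3 = 0xF2, C4 = 0x6F, C5 = 0xEB

CBC encryption: C_i = E(K, P_i ⊕ C_{i−1}), with C_{0} = IV.
C1: P1 ⊕ 0xE4 = 0x84; E(K, 0x84) = 0x4D.
C2: P2 ⊕ 0x4D = 0xE1; E(K, 0xE1) = 0x28.
C3: P3 ⊕ 0x28 = 0x3B; E(K, 0x3B) = 0xF2.
C4: P4 ⊕ 0xF2 = 0xA6; E(K, 0xA6) = 0x6F.
C5: P5 ⊕ 0x6F = 0x22; E(K, 0x22) = 0xEB.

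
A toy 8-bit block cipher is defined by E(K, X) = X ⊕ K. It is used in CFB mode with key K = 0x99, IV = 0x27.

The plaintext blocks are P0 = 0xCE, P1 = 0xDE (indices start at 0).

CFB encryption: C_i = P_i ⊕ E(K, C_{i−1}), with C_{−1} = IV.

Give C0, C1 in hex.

C0 = 0x70, C1 = 0x37

C0: E(K, 0x27) = 0xBE; 0xCE ⊕ 0xBE = 0x70.
C1: E(K, 0x70) = 0xE9; 0xDE ⊕ 0xE9 = 0x37.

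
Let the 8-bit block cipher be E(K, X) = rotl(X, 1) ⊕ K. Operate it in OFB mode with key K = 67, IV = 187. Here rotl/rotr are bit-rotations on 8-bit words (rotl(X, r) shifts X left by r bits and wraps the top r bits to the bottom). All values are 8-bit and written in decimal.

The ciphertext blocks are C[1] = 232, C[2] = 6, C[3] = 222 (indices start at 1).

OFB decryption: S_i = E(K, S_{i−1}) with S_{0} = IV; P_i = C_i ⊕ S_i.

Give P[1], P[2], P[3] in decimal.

P[1] = 220, P[2] = 45, P[3] = 203

P[1]: S = E(K, 187) = 52; 232 ⊕ 52 = 220.
P[2]: S = E(K, 52) = 43; 6 ⊕ 43 = 45.
P[3]: S = E(K, 43) = 21; 222 ⊕ 21 = 203.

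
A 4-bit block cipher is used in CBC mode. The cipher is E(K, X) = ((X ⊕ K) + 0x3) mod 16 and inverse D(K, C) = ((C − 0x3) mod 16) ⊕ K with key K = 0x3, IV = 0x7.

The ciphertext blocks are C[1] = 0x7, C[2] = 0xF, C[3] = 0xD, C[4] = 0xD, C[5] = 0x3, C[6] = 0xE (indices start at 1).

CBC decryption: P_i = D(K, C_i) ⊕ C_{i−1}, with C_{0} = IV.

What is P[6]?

P[6] = 0xB

P[6]: D(K, 0xE) = 0x8; 0x8 ⊕ 0x3 = 0xB.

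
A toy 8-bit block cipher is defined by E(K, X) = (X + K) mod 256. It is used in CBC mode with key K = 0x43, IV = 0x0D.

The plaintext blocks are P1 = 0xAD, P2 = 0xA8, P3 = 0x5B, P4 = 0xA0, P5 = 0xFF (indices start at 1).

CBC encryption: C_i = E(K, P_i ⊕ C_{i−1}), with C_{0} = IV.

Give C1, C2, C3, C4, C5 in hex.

C1 = 0xE3, C2 = 0x8E, C3 = 0x18, C4 = 0xFB, C5 = 0x47

C1: P1 ⊕ 0x0D = 0xA0; E(K, 0xA0) = 0xE3.
C2: P2 ⊕ 0xE3 = 0x4B; E(K, 0x4B) = 0x8E.
C3: P3 ⊕ 0x8E = 0xD5; E(K, 0xD5) = 0x18.
C4: P4 ⊕ 0x18 = 0xB8; E(K, 0xB8) = 0xFB.
C5: P5 ⊕ 0xFB = 0x04; E(K, 0x04) = 0x47.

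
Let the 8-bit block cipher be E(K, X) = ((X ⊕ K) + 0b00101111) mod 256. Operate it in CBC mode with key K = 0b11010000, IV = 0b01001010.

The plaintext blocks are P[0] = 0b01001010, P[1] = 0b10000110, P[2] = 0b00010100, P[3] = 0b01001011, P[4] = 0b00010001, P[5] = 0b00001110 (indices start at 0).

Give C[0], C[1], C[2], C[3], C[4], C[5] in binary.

CBC encryption: C_i = E(K, P_i ⊕ C_{i−1}), with C_{−1} = IV.
C[0]: P[0] ⊕ 0b01001010 = 0b00000000; E(K, 0b00000000) = 0b11111111.
C[1]: P[1] ⊕ 0b11111111 = 0b01111001; E(K, 0b01111001) = 0b11011000.
C[2]: P[2] ⊕ 0b11011000 = 0b11001100; E(K, 0b11001100) = 0b01001011.
C[3]: P[3] ⊕ 0b01001011 = 0b00000000; E(K, 0b00000000) = 0b11111111.
C[4]: P[4] ⊕ 0b11111111 = 0b11101110; E(K, 0b11101110) = 0b01101101.
C[5]: P[5] ⊕ 0b01101101 = 0b01100011; E(K, 0b01100011) = 0b11100010.

C[0] = 0b11111111, C[1] = 0b11011000, C[2] = 0b01001011, C[3] = 0b11111111, C[4] = 0b01101101, C[5] = 0b11100010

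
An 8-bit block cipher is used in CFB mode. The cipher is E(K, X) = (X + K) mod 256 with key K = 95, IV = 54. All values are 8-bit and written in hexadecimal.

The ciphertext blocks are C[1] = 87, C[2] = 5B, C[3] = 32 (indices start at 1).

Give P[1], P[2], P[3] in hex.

CFB decryption: P_i = C_i ⊕ E(K, C_{i−1}), with C_{0} = IV.
P[1]: E(K, 54) = E9; 87 ⊕ E9 = 6E.
P[2]: E(K, 87) = 1C; 5B ⊕ 1C = 47.
P[3]: E(K, 5B) = F0; 32 ⊕ F0 = C2.

P[1] = 6E, P[2] = 47, P[3] = C2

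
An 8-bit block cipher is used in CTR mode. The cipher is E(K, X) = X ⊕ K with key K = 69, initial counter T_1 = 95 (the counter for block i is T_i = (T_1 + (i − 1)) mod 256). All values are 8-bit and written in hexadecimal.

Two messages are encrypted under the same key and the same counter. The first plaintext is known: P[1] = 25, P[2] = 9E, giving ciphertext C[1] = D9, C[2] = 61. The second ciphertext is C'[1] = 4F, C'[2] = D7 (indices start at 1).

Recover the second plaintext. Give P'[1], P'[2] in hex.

In CTR with a reused counter, both messages share the same keystream S_i, so C_i ⊕ C'_i = P_i ⊕ P'_i and thus P'_i = P_i ⊕ C_i ⊕ C'_i.
P'[1]: 25 ⊕ D9 ⊕ 4F = B3.
P'[2]: 9E ⊕ 61 ⊕ D7 = 28.

P'[1] = B3, P'[2] = 28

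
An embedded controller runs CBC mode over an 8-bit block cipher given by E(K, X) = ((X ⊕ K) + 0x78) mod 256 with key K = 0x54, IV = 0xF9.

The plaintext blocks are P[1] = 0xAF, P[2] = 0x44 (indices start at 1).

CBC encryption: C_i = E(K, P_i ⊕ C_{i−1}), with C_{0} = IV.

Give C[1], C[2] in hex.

C[1] = 0x7A, C[2] = 0xE2

C[1]: P[1] ⊕ 0xF9 = 0x56; E(K, 0x56) = 0x7A.
C[2]: P[2] ⊕ 0x7A = 0x3E; E(K, 0x3E) = 0xE2.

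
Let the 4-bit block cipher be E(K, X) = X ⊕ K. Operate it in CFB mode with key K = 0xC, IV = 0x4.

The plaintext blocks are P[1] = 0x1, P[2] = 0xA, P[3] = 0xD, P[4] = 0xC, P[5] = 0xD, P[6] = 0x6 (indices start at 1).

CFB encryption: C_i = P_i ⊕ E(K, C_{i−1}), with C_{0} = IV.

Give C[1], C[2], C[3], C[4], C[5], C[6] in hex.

C[1] = 0x9, C[2] = 0xF, C[3] = 0xE, C[4] = 0xE, C[5] = 0xF, C[6] = 0x5

C[1]: E(K, 0x4) = 0x8; 0x1 ⊕ 0x8 = 0x9.
C[2]: E(K, 0x9) = 0x5; 0xA ⊕ 0x5 = 0xF.
C[3]: E(K, 0xF) = 0x3; 0xD ⊕ 0x3 = 0xE.
C[4]: E(K, 0xE) = 0x2; 0xC ⊕ 0x2 = 0xE.
C[5]: E(K, 0xE) = 0x2; 0xD ⊕ 0x2 = 0xF.
C[6]: E(K, 0xF) = 0x3; 0x6 ⊕ 0x3 = 0x5.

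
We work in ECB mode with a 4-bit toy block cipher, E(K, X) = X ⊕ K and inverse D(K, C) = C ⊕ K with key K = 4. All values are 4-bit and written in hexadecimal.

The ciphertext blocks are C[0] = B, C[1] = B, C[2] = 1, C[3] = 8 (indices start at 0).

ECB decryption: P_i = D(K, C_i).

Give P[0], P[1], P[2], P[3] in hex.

P[0]: D(K, B) = F.
P[1]: D(K, B) = F.
P[2]: D(K, 1) = 5.
P[3]: D(K, 8) = C.

P[0] = F, P[1] = F, P[2] = 5, P[3] = C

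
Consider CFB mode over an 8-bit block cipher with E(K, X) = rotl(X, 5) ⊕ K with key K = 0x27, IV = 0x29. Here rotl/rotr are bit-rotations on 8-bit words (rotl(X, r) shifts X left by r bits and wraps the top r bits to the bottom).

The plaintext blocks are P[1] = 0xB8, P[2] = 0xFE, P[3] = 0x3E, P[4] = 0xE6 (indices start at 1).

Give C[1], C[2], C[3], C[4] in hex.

C[1] = 0xBA, C[2] = 0x8E, C[3] = 0xC8, C[4] = 0xD8

CFB encryption: C_i = P_i ⊕ E(K, C_{i−1}), with C_{0} = IV.
C[1]: E(K, 0x29) = 0x02; 0xB8 ⊕ 0x02 = 0xBA.
C[2]: E(K, 0xBA) = 0x70; 0xFE ⊕ 0x70 = 0x8E.
C[3]: E(K, 0x8E) = 0xF6; 0x3E ⊕ 0xF6 = 0xC8.
C[4]: E(K, 0xC8) = 0x3E; 0xE6 ⊕ 0x3E = 0xD8.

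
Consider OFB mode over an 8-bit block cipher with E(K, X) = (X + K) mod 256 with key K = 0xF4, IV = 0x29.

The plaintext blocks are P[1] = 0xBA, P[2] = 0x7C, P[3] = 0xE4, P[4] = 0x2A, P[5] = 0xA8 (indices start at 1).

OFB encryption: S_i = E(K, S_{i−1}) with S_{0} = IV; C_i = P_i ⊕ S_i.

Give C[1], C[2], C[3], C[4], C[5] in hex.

C[1]: S = E(K, 0x29) = 0x1D; 0xBA ⊕ 0x1D = 0xA7.
C[2]: S = E(K, 0x1D) = 0x11; 0x7C ⊕ 0x11 = 0x6D.
C[3]: S = E(K, 0x11) = 0x05; 0xE4 ⊕ 0x05 = 0xE1.
C[4]: S = E(K, 0x05) = 0xF9; 0x2A ⊕ 0xF9 = 0xD3.
C[5]: S = E(K, 0xF9) = 0xED; 0xA8 ⊕ 0xED = 0x45.

C[1] = 0xA7, C[2] = 0x6D, C[3] = 0xE1, C[4] = 0xD3, C[5] = 0x45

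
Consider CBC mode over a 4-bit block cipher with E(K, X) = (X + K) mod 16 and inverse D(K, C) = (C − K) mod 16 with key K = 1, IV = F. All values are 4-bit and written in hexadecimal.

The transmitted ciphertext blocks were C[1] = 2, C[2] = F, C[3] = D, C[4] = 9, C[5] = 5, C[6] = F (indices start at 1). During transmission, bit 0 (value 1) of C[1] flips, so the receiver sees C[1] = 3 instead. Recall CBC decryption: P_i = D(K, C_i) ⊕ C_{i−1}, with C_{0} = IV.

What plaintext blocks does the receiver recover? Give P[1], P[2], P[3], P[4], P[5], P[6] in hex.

P[1] = D, P[2] = D, P[3] = 3, P[4] = 5, P[5] = D, P[6] = B

Only C[1] changed, to 3. In CBC, a change in C_i garbles P_i and flips the same bit in P_{i+1}. Decrypting the received ciphertext:
P[1]: D(K, 3) = 2; 2 ⊕ F = D.
P[2]: D(K, F) = E; E ⊕ 3 = D.
P[3]: D(K, D) = C; C ⊕ F = 3.
P[4]: D(K, 9) = 8; 8 ⊕ D = 5.
P[5]: D(K, 5) = 4; 4 ⊕ 9 = D.
P[6]: D(K, F) = E; E ⊕ 5 = B.
Blocks that differ from the original plaintext: P[1], P[2].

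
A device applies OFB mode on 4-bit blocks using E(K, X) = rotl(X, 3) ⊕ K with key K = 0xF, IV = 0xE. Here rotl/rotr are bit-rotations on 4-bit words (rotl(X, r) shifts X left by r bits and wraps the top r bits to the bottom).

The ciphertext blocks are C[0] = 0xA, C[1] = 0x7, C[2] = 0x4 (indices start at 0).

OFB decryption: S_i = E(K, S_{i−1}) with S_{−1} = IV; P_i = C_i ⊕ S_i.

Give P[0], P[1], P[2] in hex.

P[0] = 0x2, P[1] = 0xC, P[2] = 0x6

P[0]: S = E(K, 0xE) = 0x8; 0xA ⊕ 0x8 = 0x2.
P[1]: S = E(K, 0x8) = 0xB; 0x7 ⊕ 0xB = 0xC.
P[2]: S = E(K, 0xB) = 0x2; 0x4 ⊕ 0x2 = 0x6.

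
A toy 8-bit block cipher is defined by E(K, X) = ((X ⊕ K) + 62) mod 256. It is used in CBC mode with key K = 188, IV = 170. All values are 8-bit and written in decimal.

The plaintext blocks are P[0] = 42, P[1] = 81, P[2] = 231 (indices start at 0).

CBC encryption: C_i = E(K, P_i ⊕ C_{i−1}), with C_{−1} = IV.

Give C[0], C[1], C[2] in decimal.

C[0] = 122, C[1] = 213, C[2] = 204

C[0]: P[0] ⊕ 170 = 128; E(K, 128) = 122.
C[1]: P[1] ⊕ 122 = 43; E(K, 43) = 213.
C[2]: P[2] ⊕ 213 = 50; E(K, 50) = 204.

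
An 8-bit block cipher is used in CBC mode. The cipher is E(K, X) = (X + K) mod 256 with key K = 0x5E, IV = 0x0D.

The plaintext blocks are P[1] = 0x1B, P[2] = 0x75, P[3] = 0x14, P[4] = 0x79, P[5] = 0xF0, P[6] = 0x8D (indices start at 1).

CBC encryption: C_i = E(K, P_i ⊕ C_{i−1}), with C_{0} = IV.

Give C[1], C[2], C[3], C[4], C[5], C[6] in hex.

C[1]: P[1] ⊕ 0x0D = 0x16; E(K, 0x16) = 0x74.
C[2]: P[2] ⊕ 0x74 = 0x01; E(K, 0x01) = 0x5F.
C[3]: P[3] ⊕ 0x5F = 0x4B; E(K, 0x4B) = 0xA9.
C[4]: P[4] ⊕ 0xA9 = 0xD0; E(K, 0xD0) = 0x2E.
C[5]: P[5] ⊕ 0x2E = 0xDE; E(K, 0xDE) = 0x3C.
C[6]: P[6] ⊕ 0x3C = 0xB1; E(K, 0xB1) = 0x0F.

C[1] = 0x74, C[2] = 0x5F, C[3] = 0xA9, C[4] = 0x2E, C[5] = 0x3C, C[6] = 0x0F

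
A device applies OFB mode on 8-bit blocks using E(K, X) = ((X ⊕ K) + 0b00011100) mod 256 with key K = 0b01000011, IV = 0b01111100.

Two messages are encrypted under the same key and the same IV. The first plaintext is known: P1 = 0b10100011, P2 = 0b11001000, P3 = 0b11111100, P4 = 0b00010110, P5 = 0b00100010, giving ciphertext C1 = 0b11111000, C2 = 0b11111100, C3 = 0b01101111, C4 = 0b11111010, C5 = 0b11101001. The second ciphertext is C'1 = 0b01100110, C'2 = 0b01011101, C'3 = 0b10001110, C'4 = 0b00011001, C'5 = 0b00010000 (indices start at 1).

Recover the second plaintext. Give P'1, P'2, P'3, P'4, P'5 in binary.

P'1 = 0b00111101, P'2 = 0b01101001, P'3 = 0b00011101, P'4 = 0b11110101, P'5 = 0b11011011

In OFB with a reused IV, both messages share the same keystream S_i, so C_i ⊕ C'_i = P_i ⊕ P'_i and thus P'_i = P_i ⊕ C_i ⊕ C'_i.
P'1: 0b10100011 ⊕ 0b11111000 ⊕ 0b01100110 = 0b00111101.
P'2: 0b11001000 ⊕ 0b11111100 ⊕ 0b01011101 = 0b01101001.
P'3: 0b11111100 ⊕ 0b01101111 ⊕ 0b10001110 = 0b00011101.
P'4: 0b00010110 ⊕ 0b11111010 ⊕ 0b00011001 = 0b11110101.
P'5: 0b00100010 ⊕ 0b11101001 ⊕ 0b00010000 = 0b11011011.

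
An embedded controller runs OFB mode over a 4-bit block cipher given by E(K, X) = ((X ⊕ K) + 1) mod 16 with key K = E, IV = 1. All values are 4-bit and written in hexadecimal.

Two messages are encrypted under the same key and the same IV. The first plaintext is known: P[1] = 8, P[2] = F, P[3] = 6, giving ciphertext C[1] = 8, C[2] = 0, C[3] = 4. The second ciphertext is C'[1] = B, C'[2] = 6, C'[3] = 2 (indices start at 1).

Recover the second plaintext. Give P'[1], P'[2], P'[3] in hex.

P'[1] = B, P'[2] = 9, P'[3] = 0

In OFB with a reused IV, both messages share the same keystream S_i, so C_i ⊕ C'_i = P_i ⊕ P'_i and thus P'_i = P_i ⊕ C_i ⊕ C'_i.
P'[1]: 8 ⊕ 8 ⊕ B = B.
P'[2]: F ⊕ 0 ⊕ 6 = 9.
P'[3]: 6 ⊕ 4 ⊕ 2 = 0.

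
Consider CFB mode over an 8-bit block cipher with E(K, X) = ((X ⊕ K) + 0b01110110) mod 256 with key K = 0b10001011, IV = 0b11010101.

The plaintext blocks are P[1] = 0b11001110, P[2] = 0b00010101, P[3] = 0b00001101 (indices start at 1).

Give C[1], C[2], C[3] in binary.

C[1] = 0b00011010, C[2] = 0b00010010, C[3] = 0b00000010

CFB encryption: C_i = P_i ⊕ E(K, C_{i−1}), with C_{0} = IV.
C[1]: E(K, 0b11010101) = 0b11010100; 0b11001110 ⊕ 0b11010100 = 0b00011010.
C[2]: E(K, 0b00011010) = 0b00000111; 0b00010101 ⊕ 0b00000111 = 0b00010010.
C[3]: E(K, 0b00010010) = 0b00001111; 0b00001101 ⊕ 0b00001111 = 0b00000010.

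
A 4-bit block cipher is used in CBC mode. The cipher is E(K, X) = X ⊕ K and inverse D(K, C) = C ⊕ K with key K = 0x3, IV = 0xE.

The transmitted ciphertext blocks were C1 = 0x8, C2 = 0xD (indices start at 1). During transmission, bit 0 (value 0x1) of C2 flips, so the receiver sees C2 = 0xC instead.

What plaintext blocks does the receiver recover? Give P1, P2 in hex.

CBC decryption: P_i = D(K, C_i) ⊕ C_{i−1}, with C_{0} = IV.
Only C2 changed, to 0xC. In CBC, a change in C_i garbles P_i and flips the same bit in P_{i+1}. Decrypting the received ciphertext:
P1: D(K, 0x8) = 0xB; 0xB ⊕ 0xE = 0x5.
P2: D(K, 0xC) = 0xF; 0xF ⊕ 0x8 = 0x7.
Blocks that differ from the original plaintext: P2.

P1 = 0x5, P2 = 0x7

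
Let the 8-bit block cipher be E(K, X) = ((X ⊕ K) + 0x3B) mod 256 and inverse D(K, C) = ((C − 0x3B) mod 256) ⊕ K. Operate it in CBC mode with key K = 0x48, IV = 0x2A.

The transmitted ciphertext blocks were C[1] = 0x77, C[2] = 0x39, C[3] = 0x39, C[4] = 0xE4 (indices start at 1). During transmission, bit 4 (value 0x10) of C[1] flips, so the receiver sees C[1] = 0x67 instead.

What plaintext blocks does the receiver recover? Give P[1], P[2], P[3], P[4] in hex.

P[1] = 0x4E, P[2] = 0xD1, P[3] = 0x8F, P[4] = 0xD8

CBC decryption: P_i = D(K, C_i) ⊕ C_{i−1}, with C_{0} = IV.
Only C[1] changed, to 0x67. In CBC, a change in C_i garbles P_i and flips the same bit in P_{i+1}. Decrypting the received ciphertext:
P[1]: D(K, 0x67) = 0x64; 0x64 ⊕ 0x2A = 0x4E.
P[2]: D(K, 0x39) = 0xB6; 0xB6 ⊕ 0x67 = 0xD1.
P[3]: D(K, 0x39) = 0xB6; 0xB6 ⊕ 0x39 = 0x8F.
P[4]: D(K, 0xE4) = 0xE1; 0xE1 ⊕ 0x39 = 0xD8.
Blocks that differ from the original plaintext: P[1], P[2].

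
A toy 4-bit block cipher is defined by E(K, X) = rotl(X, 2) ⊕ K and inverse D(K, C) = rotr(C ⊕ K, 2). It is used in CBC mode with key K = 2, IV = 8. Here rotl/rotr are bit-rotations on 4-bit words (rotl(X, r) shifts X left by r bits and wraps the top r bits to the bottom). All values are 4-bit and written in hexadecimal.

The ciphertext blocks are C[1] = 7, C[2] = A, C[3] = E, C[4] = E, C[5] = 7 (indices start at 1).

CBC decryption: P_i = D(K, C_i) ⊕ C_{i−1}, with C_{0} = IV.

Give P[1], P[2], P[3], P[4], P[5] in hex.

P[1] = D, P[2] = 5, P[3] = 9, P[4] = D, P[5] = B

P[1]: D(K, 7) = 5; 5 ⊕ 8 = D.
P[2]: D(K, A) = 2; 2 ⊕ 7 = 5.
P[3]: D(K, E) = 3; 3 ⊕ A = 9.
P[4]: D(K, E) = 3; 3 ⊕ E = D.
P[5]: D(K, 7) = 5; 5 ⊕ E = B.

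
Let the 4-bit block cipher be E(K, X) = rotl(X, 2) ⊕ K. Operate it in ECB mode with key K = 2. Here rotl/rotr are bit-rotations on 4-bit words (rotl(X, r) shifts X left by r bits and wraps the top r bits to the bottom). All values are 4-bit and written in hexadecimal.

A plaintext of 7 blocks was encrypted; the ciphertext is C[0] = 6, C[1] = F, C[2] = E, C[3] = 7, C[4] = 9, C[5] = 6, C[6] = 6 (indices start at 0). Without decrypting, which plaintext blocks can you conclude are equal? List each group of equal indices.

ECB encrypts each block independently with the same key, so equal ciphertext blocks imply equal plaintext blocks.
C[0] = C[5] = C[6] = 6, so P[0] = P[5] = P[6].

P[0] = P[5] = P[6]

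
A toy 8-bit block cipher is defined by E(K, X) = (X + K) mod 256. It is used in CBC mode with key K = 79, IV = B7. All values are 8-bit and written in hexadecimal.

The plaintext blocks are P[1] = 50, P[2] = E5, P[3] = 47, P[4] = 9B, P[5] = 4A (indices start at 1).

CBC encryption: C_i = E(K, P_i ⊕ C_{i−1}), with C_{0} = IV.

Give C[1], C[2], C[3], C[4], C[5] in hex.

C[1]: P[1] ⊕ B7 = E7; E(K, E7) = 60.
C[2]: P[2] ⊕ 60 = 85; E(K, 85) = FE.
C[3]: P[3] ⊕ FE = B9; E(K, B9) = 32.
C[4]: P[4] ⊕ 32 = A9; E(K, A9) = 22.
C[5]: P[5] ⊕ 22 = 68; E(K, 68) = E1.

C[1] = 60, C[2] = FE, C[3] = 32, C[4] = 22, C[5] = E1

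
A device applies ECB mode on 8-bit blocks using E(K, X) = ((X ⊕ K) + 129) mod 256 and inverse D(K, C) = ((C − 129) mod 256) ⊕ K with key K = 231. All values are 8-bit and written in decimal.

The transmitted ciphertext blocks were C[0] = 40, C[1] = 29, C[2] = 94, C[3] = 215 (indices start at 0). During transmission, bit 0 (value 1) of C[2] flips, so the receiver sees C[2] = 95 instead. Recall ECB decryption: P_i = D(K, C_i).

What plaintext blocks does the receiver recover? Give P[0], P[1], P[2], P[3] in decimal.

P[0] = 64, P[1] = 123, P[2] = 57, P[3] = 177

Only C[2] changed, to 95. In ECB, a change in C_i affects only P_i. Decrypting the received ciphertext:
P[0]: D(K, 40) = 64.
P[1]: D(K, 29) = 123.
P[2]: D(K, 95) = 57.
P[3]: D(K, 215) = 177.
Blocks that differ from the original plaintext: P[2].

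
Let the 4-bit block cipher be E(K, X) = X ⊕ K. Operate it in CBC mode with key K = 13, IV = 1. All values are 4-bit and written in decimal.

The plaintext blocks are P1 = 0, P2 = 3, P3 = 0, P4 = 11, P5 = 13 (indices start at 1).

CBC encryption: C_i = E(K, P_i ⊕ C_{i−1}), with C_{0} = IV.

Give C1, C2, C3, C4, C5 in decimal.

C1 = 12, C2 = 2, C3 = 15, C4 = 9, C5 = 9

C1: P1 ⊕ 1 = 1; E(K, 1) = 12.
C2: P2 ⊕ 12 = 15; E(K, 15) = 2.
C3: P3 ⊕ 2 = 2; E(K, 2) = 15.
C4: P4 ⊕ 15 = 4; E(K, 4) = 9.
C5: P5 ⊕ 9 = 4; E(K, 4) = 9.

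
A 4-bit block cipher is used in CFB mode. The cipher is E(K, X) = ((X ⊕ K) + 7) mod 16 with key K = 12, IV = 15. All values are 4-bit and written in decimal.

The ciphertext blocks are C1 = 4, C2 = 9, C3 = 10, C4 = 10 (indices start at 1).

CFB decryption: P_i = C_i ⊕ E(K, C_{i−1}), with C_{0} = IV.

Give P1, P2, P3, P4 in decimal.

P1 = 14, P2 = 6, P3 = 6, P4 = 7

P1: E(K, 15) = 10; 4 ⊕ 10 = 14.
P2: E(K, 4) = 15; 9 ⊕ 15 = 6.
P3: E(K, 9) = 12; 10 ⊕ 12 = 6.
P4: E(K, 10) = 13; 10 ⊕ 13 = 7.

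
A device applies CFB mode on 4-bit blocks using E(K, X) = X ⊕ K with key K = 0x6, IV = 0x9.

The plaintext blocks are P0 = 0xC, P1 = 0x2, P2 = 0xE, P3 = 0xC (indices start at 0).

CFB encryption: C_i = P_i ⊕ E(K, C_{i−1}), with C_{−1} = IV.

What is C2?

C0: E(K, 0x9) = 0xF; 0xC ⊕ 0xF = 0x3.
C1: E(K, 0x3) = 0x5; 0x2 ⊕ 0x5 = 0x7.
C2: E(K, 0x7) = 0x1; 0xE ⊕ 0x1 = 0xF.

C2 = 0xF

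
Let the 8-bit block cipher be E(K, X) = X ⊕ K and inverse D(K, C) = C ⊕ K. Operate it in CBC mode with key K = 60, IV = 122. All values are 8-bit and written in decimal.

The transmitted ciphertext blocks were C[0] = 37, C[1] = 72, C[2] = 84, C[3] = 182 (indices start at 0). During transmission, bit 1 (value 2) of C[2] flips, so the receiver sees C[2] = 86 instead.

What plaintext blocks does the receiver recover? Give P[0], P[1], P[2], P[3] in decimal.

P[0] = 99, P[1] = 81, P[2] = 34, P[3] = 220

CBC decryption: P_i = D(K, C_i) ⊕ C_{i−1}, with C_{−1} = IV.
Only C[2] changed, to 86. In CBC, a change in C_i garbles P_i and flips the same bit in P_{i+1}. Decrypting the received ciphertext:
P[0]: D(K, 37) = 25; 25 ⊕ 122 = 99.
P[1]: D(K, 72) = 116; 116 ⊕ 37 = 81.
P[2]: D(K, 86) = 106; 106 ⊕ 72 = 34.
P[3]: D(K, 182) = 138; 138 ⊕ 86 = 220.
Blocks that differ from the original plaintext: P[2], P[3].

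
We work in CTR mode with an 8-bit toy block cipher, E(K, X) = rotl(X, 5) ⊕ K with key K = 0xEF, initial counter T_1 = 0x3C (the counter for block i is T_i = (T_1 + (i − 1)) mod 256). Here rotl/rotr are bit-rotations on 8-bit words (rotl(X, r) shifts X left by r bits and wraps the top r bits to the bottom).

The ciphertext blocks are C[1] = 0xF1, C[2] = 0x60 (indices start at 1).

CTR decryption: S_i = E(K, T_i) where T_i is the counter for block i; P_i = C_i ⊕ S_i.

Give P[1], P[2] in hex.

P[1] = 0x99, P[2] = 0x28

P[1]: T = 0x3C, S = E(K, T) = 0x68; 0xF1 ⊕ 0x68 = 0x99.
P[2]: T = 0x3D, S = E(K, T) = 0x48; 0x60 ⊕ 0x48 = 0x28.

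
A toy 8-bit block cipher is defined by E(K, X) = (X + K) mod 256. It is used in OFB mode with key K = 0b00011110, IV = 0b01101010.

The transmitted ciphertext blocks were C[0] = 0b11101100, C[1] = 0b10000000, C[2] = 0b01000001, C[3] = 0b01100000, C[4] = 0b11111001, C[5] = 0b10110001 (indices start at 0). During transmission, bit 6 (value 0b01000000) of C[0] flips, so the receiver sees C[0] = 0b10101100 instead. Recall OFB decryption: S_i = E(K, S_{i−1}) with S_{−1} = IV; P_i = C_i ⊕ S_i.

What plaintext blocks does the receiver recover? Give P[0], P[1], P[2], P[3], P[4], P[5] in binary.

P[0] = 0b00100100, P[1] = 0b00100110, P[2] = 0b10000101, P[3] = 0b10000010, P[4] = 0b11111001, P[5] = 0b10101111

Only C[0] changed, to 0b10101100. In OFB, a change in C_i flips the same bit in P_i only; the keystream is unaffected. Decrypting the received ciphertext:
P[0]: S = E(K, 0b01101010) = 0b10001000; 0b10101100 ⊕ 0b10001000 = 0b00100100.
P[1]: S = E(K, 0b10001000) = 0b10100110; 0b10000000 ⊕ 0b10100110 = 0b00100110.
P[2]: S = E(K, 0b10100110) = 0b11000100; 0b01000001 ⊕ 0b11000100 = 0b10000101.
P[3]: S = E(K, 0b11000100) = 0b11100010; 0b01100000 ⊕ 0b11100010 = 0b10000010.
P[4]: S = E(K, 0b11100010) = 0b00000000; 0b11111001 ⊕ 0b00000000 = 0b11111001.
P[5]: S = E(K, 0b00000000) = 0b00011110; 0b10110001 ⊕ 0b00011110 = 0b10101111.
Blocks that differ from the original plaintext: P[0].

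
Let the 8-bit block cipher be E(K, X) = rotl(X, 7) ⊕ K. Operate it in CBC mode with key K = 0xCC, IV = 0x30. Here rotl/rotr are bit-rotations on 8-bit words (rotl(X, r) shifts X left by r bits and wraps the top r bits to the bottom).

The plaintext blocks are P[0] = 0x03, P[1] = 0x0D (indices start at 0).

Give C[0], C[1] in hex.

CBC encryption: C_i = E(K, P_i ⊕ C_{i−1}), with C_{−1} = IV.
C[0]: P[0] ⊕ 0x30 = 0x33; E(K, 0x33) = 0x55.
C[1]: P[1] ⊕ 0x55 = 0x58; E(K, 0x58) = 0xE0.

C[0] = 0x55, C[1] = 0xE0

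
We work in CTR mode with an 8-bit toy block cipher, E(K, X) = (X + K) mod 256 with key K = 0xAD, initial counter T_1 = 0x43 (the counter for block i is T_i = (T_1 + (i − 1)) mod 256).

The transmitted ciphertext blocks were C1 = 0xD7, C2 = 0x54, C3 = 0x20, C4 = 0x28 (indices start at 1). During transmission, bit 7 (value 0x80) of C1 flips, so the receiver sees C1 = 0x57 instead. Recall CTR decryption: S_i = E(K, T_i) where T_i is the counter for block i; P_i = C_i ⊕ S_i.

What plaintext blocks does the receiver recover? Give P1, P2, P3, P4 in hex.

P1 = 0xA7, P2 = 0xA5, P3 = 0xD2, P4 = 0xDB

Only C1 changed, to 0x57. In CTR, a change in C_i flips the same bit in P_i only; the keystream is unaffected. Decrypting the received ciphertext:
P1: T = 0x43, S = E(K, T) = 0xF0; 0x57 ⊕ 0xF0 = 0xA7.
P2: T = 0x44, S = E(K, T) = 0xF1; 0x54 ⊕ 0xF1 = 0xA5.
P3: T = 0x45, S = E(K, T) = 0xF2; 0x20 ⊕ 0xF2 = 0xD2.
P4: T = 0x46, S = E(K, T) = 0xF3; 0x28 ⊕ 0xF3 = 0xDB.
Blocks that differ from the original plaintext: P1.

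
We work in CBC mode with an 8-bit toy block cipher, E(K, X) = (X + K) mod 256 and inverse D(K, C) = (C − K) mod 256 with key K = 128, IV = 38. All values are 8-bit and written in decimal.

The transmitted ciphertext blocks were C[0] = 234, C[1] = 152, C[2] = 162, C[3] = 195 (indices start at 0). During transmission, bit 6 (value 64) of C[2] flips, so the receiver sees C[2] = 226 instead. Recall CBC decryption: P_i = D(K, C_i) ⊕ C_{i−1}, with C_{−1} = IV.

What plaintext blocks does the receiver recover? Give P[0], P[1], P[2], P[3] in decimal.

Only C[2] changed, to 226. In CBC, a change in C_i garbles P_i and flips the same bit in P_{i+1}. Decrypting the received ciphertext:
P[0]: D(K, 234) = 106; 106 ⊕ 38 = 76.
P[1]: D(K, 152) = 24; 24 ⊕ 234 = 242.
P[2]: D(K, 226) = 98; 98 ⊕ 152 = 250.
P[3]: D(K, 195) = 67; 67 ⊕ 226 = 161.
Blocks that differ from the original plaintext: P[2], P[3].

P[0] = 76, P[1] = 242, P[2] = 250, P[3] = 161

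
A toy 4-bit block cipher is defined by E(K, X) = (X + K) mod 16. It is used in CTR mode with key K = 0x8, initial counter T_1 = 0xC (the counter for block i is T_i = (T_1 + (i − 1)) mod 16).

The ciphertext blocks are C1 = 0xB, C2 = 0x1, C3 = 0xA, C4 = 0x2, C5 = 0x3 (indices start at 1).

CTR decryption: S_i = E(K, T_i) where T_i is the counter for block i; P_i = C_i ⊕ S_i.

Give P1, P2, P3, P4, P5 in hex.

P1: T = 0xC, S = E(K, T) = 0x4; 0xB ⊕ 0x4 = 0xF.
P2: T = 0xD, S = E(K, T) = 0x5; 0x1 ⊕ 0x5 = 0x4.
P3: T = 0xE, S = E(K, T) = 0x6; 0xA ⊕ 0x6 = 0xC.
P4: T = 0xF, S = E(K, T) = 0x7; 0x2 ⊕ 0x7 = 0x5.
P5: T = 0x0, S = E(K, T) = 0x8; 0x3 ⊕ 0x8 = 0xB.

P1 = 0xF, P2 = 0x4, P3 = 0xC, P4 = 0x5, P5 = 0xB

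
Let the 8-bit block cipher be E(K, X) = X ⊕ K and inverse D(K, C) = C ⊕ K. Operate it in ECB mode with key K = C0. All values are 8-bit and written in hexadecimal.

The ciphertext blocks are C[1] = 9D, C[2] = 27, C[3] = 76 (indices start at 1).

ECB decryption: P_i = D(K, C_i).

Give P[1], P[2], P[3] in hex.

P[1]: D(K, 9D) = 5D.
P[2]: D(K, 27) = E7.
P[3]: D(K, 76) = B6.

P[1] = 5D, P[2] = E7, P[3] = B6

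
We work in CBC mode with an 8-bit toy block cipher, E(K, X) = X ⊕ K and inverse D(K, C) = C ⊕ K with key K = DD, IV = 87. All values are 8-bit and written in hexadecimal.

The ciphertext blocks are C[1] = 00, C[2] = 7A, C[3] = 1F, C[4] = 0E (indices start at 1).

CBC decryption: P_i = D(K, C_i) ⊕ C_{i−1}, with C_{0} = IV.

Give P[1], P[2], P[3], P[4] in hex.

P[1]: D(K, 00) = DD; DD ⊕ 87 = 5A.
P[2]: D(K, 7A) = A7; A7 ⊕ 00 = A7.
P[3]: D(K, 1F) = C2; C2 ⊕ 7A = B8.
P[4]: D(K, 0E) = D3; D3 ⊕ 1F = CC.

P[1] = 5A, P[2] = A7, P[3] = B8, P[4] = CC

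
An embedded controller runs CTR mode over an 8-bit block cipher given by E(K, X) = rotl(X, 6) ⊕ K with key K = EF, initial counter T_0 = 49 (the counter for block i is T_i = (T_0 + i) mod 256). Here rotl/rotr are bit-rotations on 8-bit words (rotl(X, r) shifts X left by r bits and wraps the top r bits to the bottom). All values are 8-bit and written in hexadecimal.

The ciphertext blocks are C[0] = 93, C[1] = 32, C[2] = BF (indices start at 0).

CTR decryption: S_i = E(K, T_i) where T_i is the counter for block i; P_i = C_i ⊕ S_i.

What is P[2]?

P[2] = 82

P[2]: T = 4B, S = E(K, T) = 3D; BF ⊕ 3D = 82.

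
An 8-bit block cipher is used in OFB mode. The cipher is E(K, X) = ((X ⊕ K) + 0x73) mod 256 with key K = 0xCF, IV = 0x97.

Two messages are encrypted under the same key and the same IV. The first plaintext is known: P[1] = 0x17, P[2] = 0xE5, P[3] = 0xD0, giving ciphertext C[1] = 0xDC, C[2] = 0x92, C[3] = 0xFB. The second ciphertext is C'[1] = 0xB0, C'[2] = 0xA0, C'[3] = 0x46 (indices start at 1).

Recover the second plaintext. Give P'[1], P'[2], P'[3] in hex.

P'[1] = 0x7B, P'[2] = 0xD7, P'[3] = 0x6D

In OFB with a reused IV, both messages share the same keystream S_i, so C_i ⊕ C'_i = P_i ⊕ P'_i and thus P'_i = P_i ⊕ C_i ⊕ C'_i.
P'[1]: 0x17 ⊕ 0xDC ⊕ 0xB0 = 0x7B.
P'[2]: 0xE5 ⊕ 0x92 ⊕ 0xA0 = 0xD7.
P'[3]: 0xD0 ⊕ 0xFB ⊕ 0x46 = 0x6D.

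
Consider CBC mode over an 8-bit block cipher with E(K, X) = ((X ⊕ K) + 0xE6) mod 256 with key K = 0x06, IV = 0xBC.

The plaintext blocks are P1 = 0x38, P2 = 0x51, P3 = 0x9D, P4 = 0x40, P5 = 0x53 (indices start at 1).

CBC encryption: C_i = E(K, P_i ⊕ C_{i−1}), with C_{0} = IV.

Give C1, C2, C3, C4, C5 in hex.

C1: P1 ⊕ 0xBC = 0x84; E(K, 0x84) = 0x68.
C2: P2 ⊕ 0x68 = 0x39; E(K, 0x39) = 0x25.
C3: P3 ⊕ 0x25 = 0xB8; E(K, 0xB8) = 0xA4.
C4: P4 ⊕ 0xA4 = 0xE4; E(K, 0xE4) = 0xC8.
C5: P5 ⊕ 0xC8 = 0x9B; E(K, 0x9B) = 0x83.

C1 = 0x68, C2 = 0x25, C3 = 0xA4, C4 = 0xC8, C5 = 0x83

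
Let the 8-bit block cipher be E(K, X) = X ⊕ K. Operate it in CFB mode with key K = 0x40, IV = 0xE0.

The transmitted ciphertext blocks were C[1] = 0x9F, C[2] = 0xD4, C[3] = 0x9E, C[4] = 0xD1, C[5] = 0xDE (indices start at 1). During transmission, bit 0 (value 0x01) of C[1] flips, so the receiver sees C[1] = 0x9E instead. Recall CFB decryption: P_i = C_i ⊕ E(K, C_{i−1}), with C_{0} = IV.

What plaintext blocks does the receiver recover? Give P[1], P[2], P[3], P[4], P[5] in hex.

Only C[1] changed, to 0x9E. In CFB, a change in C_i flips the same bit in P_i and garbles P_{i+1}. Decrypting the received ciphertext:
P[1]: E(K, 0xE0) = 0xA0; 0x9E ⊕ 0xA0 = 0x3E.
P[2]: E(K, 0x9E) = 0xDE; 0xD4 ⊕ 0xDE = 0x0A.
P[3]: E(K, 0xD4) = 0x94; 0x9E ⊕ 0x94 = 0x0A.
P[4]: E(K, 0x9E) = 0xDE; 0xD1 ⊕ 0xDE = 0x0F.
P[5]: E(K, 0xD1) = 0x91; 0xDE ⊕ 0x91 = 0x4F.
Blocks that differ from the original plaintext: P[1], P[2].

P[1] = 0x3E, P[2] = 0x0A, P[3] = 0x0A, P[4] = 0x0F, P[5] = 0x4F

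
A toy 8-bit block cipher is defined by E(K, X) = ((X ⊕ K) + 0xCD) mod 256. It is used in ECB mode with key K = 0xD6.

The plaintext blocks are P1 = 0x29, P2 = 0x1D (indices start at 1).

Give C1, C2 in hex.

C1 = 0xCC, C2 = 0x98

ECB encryption: C_i = E(K, P_i).
C1: E(K, 0x29) = 0xCC.
C2: E(K, 0x1D) = 0x98.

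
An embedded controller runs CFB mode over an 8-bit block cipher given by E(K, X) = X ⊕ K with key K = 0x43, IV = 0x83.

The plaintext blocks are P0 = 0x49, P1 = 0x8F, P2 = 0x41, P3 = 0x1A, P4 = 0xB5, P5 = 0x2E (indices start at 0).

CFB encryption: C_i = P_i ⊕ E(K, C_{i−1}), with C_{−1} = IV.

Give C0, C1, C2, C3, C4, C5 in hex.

C0 = 0x89, C1 = 0x45, C2 = 0x47, C3 = 0x1E, C4 = 0xE8, C5 = 0x85

C0: E(K, 0x83) = 0xC0; 0x49 ⊕ 0xC0 = 0x89.
C1: E(K, 0x89) = 0xCA; 0x8F ⊕ 0xCA = 0x45.
C2: E(K, 0x45) = 0x06; 0x41 ⊕ 0x06 = 0x47.
C3: E(K, 0x47) = 0x04; 0x1A ⊕ 0x04 = 0x1E.
C4: E(K, 0x1E) = 0x5D; 0xB5 ⊕ 0x5D = 0xE8.
C5: E(K, 0xE8) = 0xAB; 0x2E ⊕ 0xAB = 0x85.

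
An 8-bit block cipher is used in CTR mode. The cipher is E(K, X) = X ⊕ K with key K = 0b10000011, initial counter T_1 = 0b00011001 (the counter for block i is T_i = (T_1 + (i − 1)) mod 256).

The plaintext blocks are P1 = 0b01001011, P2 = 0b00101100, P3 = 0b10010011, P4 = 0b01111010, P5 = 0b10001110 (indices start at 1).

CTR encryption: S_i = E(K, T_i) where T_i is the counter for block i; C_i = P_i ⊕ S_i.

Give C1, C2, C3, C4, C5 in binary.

C1 = 0b11010001, C2 = 0b10110101, C3 = 0b00001011, C4 = 0b11100101, C5 = 0b00010000

C1: T = 0b00011001, S = E(K, T) = 0b10011010; 0b01001011 ⊕ 0b10011010 = 0b11010001.
C2: T = 0b00011010, S = E(K, T) = 0b10011001; 0b00101100 ⊕ 0b10011001 = 0b10110101.
C3: T = 0b00011011, S = E(K, T) = 0b10011000; 0b10010011 ⊕ 0b10011000 = 0b00001011.
C4: T = 0b00011100, S = E(K, T) = 0b10011111; 0b01111010 ⊕ 0b10011111 = 0b11100101.
C5: T = 0b00011101, S = E(K, T) = 0b10011110; 0b10001110 ⊕ 0b10011110 = 0b00010000.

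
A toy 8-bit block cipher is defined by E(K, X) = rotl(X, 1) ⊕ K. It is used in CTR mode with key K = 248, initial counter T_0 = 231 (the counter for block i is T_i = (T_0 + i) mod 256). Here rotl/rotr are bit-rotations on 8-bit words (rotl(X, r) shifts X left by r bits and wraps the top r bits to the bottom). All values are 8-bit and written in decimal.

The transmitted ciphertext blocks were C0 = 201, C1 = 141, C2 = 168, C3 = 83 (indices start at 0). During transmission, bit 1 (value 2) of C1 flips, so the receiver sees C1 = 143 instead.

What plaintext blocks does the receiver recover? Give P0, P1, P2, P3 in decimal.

CTR decryption: S_i = E(K, T_i) where T_i is the counter for block i; P_i = C_i ⊕ S_i.
Only C1 changed, to 143. In CTR, a change in C_i flips the same bit in P_i only; the keystream is unaffected. Decrypting the received ciphertext:
P0: T = 231, S = E(K, T) = 55; 201 ⊕ 55 = 254.
P1: T = 232, S = E(K, T) = 41; 143 ⊕ 41 = 166.
P2: T = 233, S = E(K, T) = 43; 168 ⊕ 43 = 131.
P3: T = 234, S = E(K, T) = 45; 83 ⊕ 45 = 126.
Blocks that differ from the original plaintext: P1.

P0 = 254, P1 = 166, P2 = 131, P3 = 126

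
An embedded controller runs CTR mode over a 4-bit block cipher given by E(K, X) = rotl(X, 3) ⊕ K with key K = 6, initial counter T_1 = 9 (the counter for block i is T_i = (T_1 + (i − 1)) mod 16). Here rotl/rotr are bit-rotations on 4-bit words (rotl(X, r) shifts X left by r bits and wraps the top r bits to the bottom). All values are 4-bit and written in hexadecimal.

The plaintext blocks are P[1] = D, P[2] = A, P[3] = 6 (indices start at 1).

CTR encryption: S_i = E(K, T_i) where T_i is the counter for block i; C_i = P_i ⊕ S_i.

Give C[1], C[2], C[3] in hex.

C[1] = 7, C[2] = 9, C[3] = D

C[1]: T = 9, S = E(K, T) = A; D ⊕ A = 7.
C[2]: T = A, S = E(K, T) = 3; A ⊕ 3 = 9.
C[3]: T = B, S = E(K, T) = B; 6 ⊕ B = D.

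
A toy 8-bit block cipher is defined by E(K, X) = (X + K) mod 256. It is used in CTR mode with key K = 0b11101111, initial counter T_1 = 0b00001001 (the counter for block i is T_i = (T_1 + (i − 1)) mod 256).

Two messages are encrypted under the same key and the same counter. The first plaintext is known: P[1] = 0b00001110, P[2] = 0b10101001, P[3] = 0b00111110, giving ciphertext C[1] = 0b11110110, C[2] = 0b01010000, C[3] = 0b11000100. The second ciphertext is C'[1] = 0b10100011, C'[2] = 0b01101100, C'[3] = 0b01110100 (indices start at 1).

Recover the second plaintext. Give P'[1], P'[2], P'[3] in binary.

In CTR with a reused counter, both messages share the same keystream S_i, so C_i ⊕ C'_i = P_i ⊕ P'_i and thus P'_i = P_i ⊕ C_i ⊕ C'_i.
P'[1]: 0b00001110 ⊕ 0b11110110 ⊕ 0b10100011 = 0b01011011.
P'[2]: 0b10101001 ⊕ 0b01010000 ⊕ 0b01101100 = 0b10010101.
P'[3]: 0b00111110 ⊕ 0b11000100 ⊕ 0b01110100 = 0b10001110.

P'[1] = 0b01011011, P'[2] = 0b10010101, P'[3] = 0b10001110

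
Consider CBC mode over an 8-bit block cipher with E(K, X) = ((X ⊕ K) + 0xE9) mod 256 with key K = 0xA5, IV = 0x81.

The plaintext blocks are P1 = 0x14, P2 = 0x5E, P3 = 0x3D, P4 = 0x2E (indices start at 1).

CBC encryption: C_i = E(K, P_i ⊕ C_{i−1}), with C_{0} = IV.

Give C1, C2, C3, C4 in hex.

C1 = 0x19, C2 = 0xCB, C3 = 0x3C, C4 = 0xA0

C1: P1 ⊕ 0x81 = 0x95; E(K, 0x95) = 0x19.
C2: P2 ⊕ 0x19 = 0x47; E(K, 0x47) = 0xCB.
C3: P3 ⊕ 0xCB = 0xF6; E(K, 0xF6) = 0x3C.
C4: P4 ⊕ 0x3C = 0x12; E(K, 0x12) = 0xA0.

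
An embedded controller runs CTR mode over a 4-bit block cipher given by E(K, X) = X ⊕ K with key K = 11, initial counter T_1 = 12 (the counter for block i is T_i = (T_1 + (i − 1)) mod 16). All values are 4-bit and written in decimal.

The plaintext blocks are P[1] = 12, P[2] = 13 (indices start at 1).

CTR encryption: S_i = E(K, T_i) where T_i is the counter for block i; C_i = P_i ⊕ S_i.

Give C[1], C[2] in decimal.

C[1] = 11, C[2] = 11

C[1]: T = 12, S = E(K, T) = 7; 12 ⊕ 7 = 11.
C[2]: T = 13, S = E(K, T) = 6; 13 ⊕ 6 = 11.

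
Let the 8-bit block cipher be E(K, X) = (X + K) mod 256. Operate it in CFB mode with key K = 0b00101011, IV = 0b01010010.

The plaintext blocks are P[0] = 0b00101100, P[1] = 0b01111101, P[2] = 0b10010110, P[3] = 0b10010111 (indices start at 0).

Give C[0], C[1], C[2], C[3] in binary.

CFB encryption: C_i = P_i ⊕ E(K, C_{i−1}), with C_{−1} = IV.
C[0]: E(K, 0b01010010) = 0b01111101; 0b00101100 ⊕ 0b01111101 = 0b01010001.
C[1]: E(K, 0b01010001) = 0b01111100; 0b01111101 ⊕ 0b01111100 = 0b00000001.
C[2]: E(K, 0b00000001) = 0b00101100; 0b10010110 ⊕ 0b00101100 = 0b10111010.
C[3]: E(K, 0b10111010) = 0b11100101; 0b10010111 ⊕ 0b11100101 = 0b01110010.

C[0] = 0b01010001, C[1] = 0b00000001, C[2] = 0b10111010, C[3] = 0b01110010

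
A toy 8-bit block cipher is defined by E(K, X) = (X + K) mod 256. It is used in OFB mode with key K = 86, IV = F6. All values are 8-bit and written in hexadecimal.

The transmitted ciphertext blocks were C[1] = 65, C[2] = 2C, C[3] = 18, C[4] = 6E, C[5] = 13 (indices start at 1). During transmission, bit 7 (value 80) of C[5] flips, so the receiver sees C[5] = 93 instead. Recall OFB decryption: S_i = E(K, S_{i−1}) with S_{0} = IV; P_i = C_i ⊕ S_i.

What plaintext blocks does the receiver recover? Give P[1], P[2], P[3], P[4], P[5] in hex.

Only C[5] changed, to 93. In OFB, a change in C_i flips the same bit in P_i only; the keystream is unaffected. Decrypting the received ciphertext:
P[1]: S = E(K, F6) = 7C; 65 ⊕ 7C = 19.
P[2]: S = E(K, 7C) = 02; 2C ⊕ 02 = 2E.
P[3]: S = E(K, 02) = 88; 18 ⊕ 88 = 90.
P[4]: S = E(K, 88) = 0E; 6E ⊕ 0E = 60.
P[5]: S = E(K, 0E) = 94; 93 ⊕ 94 = 07.
Blocks that differ from the original plaintext: P[5].

P[1] = 19, P[2] = 2E, P[3] = 90, P[4] = 60, P[5] = 07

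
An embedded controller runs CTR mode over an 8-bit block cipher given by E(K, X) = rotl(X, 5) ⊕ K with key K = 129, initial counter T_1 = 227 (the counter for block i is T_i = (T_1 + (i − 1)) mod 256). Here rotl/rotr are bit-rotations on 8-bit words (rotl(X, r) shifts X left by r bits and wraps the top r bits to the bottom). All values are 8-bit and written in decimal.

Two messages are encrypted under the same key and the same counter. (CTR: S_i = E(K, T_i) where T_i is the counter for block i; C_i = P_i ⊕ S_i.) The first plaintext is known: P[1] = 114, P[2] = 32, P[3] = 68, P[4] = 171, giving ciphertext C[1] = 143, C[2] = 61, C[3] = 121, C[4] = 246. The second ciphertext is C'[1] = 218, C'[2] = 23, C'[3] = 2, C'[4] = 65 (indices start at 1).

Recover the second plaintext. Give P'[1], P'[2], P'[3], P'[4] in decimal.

P'[1] = 39, P'[2] = 10, P'[3] = 63, P'[4] = 28

In CTR with a reused counter, both messages share the same keystream S_i, so C_i ⊕ C'_i = P_i ⊕ P'_i and thus P'_i = P_i ⊕ C_i ⊕ C'_i.
P'[1]: 114 ⊕ 143 ⊕ 218 = 39.
P'[2]: 32 ⊕ 61 ⊕ 23 = 10.
P'[3]: 68 ⊕ 121 ⊕ 2 = 63.
P'[4]: 171 ⊕ 246 ⊕ 65 = 28.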